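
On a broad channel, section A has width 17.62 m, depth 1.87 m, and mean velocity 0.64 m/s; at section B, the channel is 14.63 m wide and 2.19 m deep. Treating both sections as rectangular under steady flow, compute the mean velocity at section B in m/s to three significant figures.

Q = A₁V₁ = (17.62×1.87) × 0.64 = 21.09 m³/s
A₂ = 14.63 × 2.19 = 32.04 m²
V₂ = Q/A₂ = 21.09/32.04 = 0.6582 m/s

0.658 m/s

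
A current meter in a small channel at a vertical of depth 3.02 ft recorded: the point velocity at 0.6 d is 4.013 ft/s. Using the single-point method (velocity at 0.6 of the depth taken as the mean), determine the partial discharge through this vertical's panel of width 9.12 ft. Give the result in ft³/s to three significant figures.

v̄ = v₀.₆ = 4.013 ft/s
q = v̄ × d × w = 4.013 × 3.02 × 9.12 = 110.5 ft³/s

111 ft³/s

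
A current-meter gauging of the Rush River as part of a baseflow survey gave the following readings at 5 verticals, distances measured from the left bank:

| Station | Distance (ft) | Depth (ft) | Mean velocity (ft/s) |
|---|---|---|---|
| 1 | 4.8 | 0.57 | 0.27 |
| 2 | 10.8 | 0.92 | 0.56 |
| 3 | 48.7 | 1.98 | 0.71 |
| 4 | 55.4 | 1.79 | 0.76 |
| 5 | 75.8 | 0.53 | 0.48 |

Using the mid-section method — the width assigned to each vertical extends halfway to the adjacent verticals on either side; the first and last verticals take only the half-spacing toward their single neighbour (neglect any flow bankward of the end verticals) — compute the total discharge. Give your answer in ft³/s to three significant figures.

w_1 = (10.8 − 4.8)/2 = 3 ft; q_1 = 0.27 × 0.57 × 3 = 0.4617 ft³/s
w_2 = (48.7 − 4.8)/2 = 21.95 ft; q_2 = 0.56 × 0.92 × 21.95 = 11.31 ft³/s
w_3 = (55.4 − 10.8)/2 = 22.3 ft; q_3 = 0.71 × 1.98 × 22.3 = 31.35 ft³/s
w_4 = (75.8 − 48.7)/2 = 13.55 ft; q_4 = 0.76 × 1.79 × 13.55 = 18.43 ft³/s
w_5 = (75.8 − 55.4)/2 = 10.2 ft; q_5 = 0.48 × 0.53 × 10.2 = 2.595 ft³/s
Q = Σ qᵢ = 64.15 ft³/s

64.1 ft³/s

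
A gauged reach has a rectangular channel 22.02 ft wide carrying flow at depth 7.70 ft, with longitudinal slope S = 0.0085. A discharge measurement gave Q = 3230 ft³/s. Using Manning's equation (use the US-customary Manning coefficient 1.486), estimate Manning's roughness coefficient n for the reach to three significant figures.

0.0197

A = b·y = 22.02 × 7.70 = 169.6 ft²
P = b + 2y = 22.02 + 2×7.70 = 37.42 ft
R = A/P = 169.6/37.42 = 4.531 ft
n = (1.486/Q)·A·R^(2/3)·S^(1/2) = (1.486/3230) × 169.6 × 2.738 × 0.09220 = 0.01969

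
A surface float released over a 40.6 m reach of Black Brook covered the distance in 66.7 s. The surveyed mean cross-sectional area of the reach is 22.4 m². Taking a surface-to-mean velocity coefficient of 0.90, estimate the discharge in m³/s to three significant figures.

12.3 m³/s

v_surface = L / t̄ = 40.6 / 66.7 = 0.6087 m/s
v_mean = 0.90 × 0.6087 = 0.5478 m/s
Q = A × v_mean = 22.4 × 0.5478 = 12.27 m³/s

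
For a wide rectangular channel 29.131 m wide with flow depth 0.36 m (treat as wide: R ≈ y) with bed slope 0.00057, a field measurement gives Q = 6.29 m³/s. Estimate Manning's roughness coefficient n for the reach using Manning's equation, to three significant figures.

0.0201

A = b·y = 29.131 × 0.36 = 10.49 m²
Wide channel: R ≈ y = 0.36 m
n = (1/Q)·A·R^(2/3)·S^(1/2) = (1/6.29) × 10.49 × 0.5061 × 0.02387 = 0.02014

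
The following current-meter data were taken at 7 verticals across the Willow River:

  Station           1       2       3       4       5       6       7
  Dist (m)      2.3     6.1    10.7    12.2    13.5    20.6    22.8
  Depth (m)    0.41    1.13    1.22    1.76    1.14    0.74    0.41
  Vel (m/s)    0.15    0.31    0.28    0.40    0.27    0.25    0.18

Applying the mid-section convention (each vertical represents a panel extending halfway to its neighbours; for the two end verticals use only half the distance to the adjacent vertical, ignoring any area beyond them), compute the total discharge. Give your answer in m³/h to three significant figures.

21100 m³/h

w_1 = (6.1 − 2.3)/2 = 1.9 m; q_1 = 0.15 × 0.41 × 1.9 = 0.1169 m³/s
w_2 = (10.7 − 2.3)/2 = 4.2 m; q_2 = 0.31 × 1.13 × 4.2 = 1.471 m³/s
w_3 = (12.2 − 6.1)/2 = 3.05 m; q_3 = 0.28 × 1.22 × 3.05 = 1.042 m³/s
w_4 = (13.5 − 10.7)/2 = 1.4 m; q_4 = 0.40 × 1.76 × 1.4 = 0.9856 m³/s
w_5 = (20.6 − 12.2)/2 = 4.2 m; q_5 = 0.27 × 1.14 × 4.2 = 1.293 m³/s
w_6 = (22.8 − 13.5)/2 = 4.65 m; q_6 = 0.25 × 0.74 × 4.65 = 0.8603 m³/s
w_7 = (22.8 − 20.6)/2 = 1.1 m; q_7 = 0.18 × 0.41 × 1.1 = 0.08118 m³/s
Q = Σ qᵢ = 5.850 m³/s
= 5.850 × 3600 = 21060 m³/h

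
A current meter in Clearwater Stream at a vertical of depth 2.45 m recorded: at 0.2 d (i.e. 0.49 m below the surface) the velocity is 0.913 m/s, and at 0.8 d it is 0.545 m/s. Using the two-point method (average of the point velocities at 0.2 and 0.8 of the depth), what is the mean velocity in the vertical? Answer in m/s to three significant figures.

0.729 m/s

v̄ = (0.913 + 0.545) / 2 = 0.7290 m/s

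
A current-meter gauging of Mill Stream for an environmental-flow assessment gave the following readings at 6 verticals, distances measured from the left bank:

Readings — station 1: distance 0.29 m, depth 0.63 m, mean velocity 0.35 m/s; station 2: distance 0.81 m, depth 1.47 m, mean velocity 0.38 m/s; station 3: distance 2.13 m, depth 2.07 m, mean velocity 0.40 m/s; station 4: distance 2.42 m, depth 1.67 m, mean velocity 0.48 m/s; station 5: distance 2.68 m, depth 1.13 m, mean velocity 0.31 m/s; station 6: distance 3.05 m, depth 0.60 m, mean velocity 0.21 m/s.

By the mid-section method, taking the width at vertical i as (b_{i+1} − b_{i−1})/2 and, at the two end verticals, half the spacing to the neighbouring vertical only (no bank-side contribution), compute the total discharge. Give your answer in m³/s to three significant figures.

1.59 m³/s

w_1 = (0.81 − 0.29)/2 = 0.26 m; q_1 = 0.35 × 0.63 × 0.26 = 0.05733 m³/s
w_2 = (2.13 − 0.29)/2 = 0.92 m; q_2 = 0.38 × 1.47 × 0.92 = 0.5139 m³/s
w_3 = (2.42 − 0.81)/2 = 0.805 m; q_3 = 0.40 × 2.07 × 0.805 = 0.6665 m³/s
w_4 = (2.68 − 2.13)/2 = 0.275 m; q_4 = 0.48 × 1.67 × 0.275 = 0.2204 m³/s
w_5 = (3.05 − 2.42)/2 = 0.315 m; q_5 = 0.31 × 1.13 × 0.315 = 0.1103 m³/s
w_6 = (3.05 − 2.68)/2 = 0.185 m; q_6 = 0.21 × 0.60 × 0.185 = 0.02331 m³/s
Q = Σ qᵢ = 1.592 m³/s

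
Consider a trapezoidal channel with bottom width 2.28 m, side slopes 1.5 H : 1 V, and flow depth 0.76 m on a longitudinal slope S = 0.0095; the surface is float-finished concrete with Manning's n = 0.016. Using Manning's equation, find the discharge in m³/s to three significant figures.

A = (b + z·y)·y = (2.28 + 1.5×0.76)×0.76 = 2.599 m²
P = b + 2y√(1+z²) = 2.28 + 2×0.76×√(1+1.5²) = 5.020 m
R = A/P = 2.599/5.020 = 0.5177 m
Q = (1/n)·A·R^(2/3)·S^(1/2) = (1/0.016) × 2.599 × 0.5177^(2/3) × 0.0095^(1/2) = 10.21 m³/s

10.2 m³/s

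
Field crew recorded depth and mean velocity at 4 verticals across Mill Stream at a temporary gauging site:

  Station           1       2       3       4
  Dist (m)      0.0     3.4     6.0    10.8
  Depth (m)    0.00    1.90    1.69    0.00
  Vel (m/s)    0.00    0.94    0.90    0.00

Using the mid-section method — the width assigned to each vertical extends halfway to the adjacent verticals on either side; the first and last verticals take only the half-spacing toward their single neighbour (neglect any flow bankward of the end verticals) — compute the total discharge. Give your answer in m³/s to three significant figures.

w_2 = (6.0 − 0.0)/2 = 3 m; q_2 = 0.94 × 1.90 × 3 = 5.358 m³/s
w_3 = (10.8 − 3.4)/2 = 3.7 m; q_3 = 0.90 × 1.69 × 3.7 = 5.628 m³/s
Stations 1, 4 contribute zero (depth or velocity is 0).
Q = Σ qᵢ = 10.99 m³/s

11.0 m³/s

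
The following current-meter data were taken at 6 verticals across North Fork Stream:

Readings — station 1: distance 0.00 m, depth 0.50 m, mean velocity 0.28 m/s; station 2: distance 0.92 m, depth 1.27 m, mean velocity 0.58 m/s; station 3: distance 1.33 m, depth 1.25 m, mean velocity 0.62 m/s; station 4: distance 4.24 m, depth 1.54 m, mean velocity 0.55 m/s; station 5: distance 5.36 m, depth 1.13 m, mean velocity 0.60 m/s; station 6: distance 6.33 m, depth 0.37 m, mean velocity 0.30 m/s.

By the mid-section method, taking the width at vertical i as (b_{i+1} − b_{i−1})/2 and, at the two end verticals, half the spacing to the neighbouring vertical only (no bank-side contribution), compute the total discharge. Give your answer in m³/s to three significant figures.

4.31 m³/s

w_1 = (0.92 − 0.00)/2 = 0.46 m; q_1 = 0.28 × 0.50 × 0.46 = 0.06440 m³/s
w_2 = (1.33 − 0.00)/2 = 0.665 m; q_2 = 0.58 × 1.27 × 0.665 = 0.4898 m³/s
w_3 = (4.24 − 0.92)/2 = 1.66 m; q_3 = 0.62 × 1.25 × 1.66 = 1.287 m³/s
w_4 = (5.36 − 1.33)/2 = 2.015 m; q_4 = 0.55 × 1.54 × 2.015 = 1.707 m³/s
w_5 = (6.33 − 4.24)/2 = 1.045 m; q_5 = 0.60 × 1.13 × 1.045 = 0.7085 m³/s
w_6 = (6.33 − 5.36)/2 = 0.485 m; q_6 = 0.30 × 0.37 × 0.485 = 0.05384 m³/s
Q = Σ qᵢ = 4.310 m³/s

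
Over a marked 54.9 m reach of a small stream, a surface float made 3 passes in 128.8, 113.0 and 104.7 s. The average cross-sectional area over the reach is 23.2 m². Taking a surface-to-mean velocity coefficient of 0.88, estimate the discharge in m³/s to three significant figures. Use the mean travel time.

9.70 m³/s

t̄ = (128.8 + 113.0 + 104.7) / 3 = 115.5 s
v_surface = L / t̄ = 54.9 / 115.5 = 0.4753 m/s
v_mean = 0.88 × 0.4753 = 0.4183 m/s
Q = A × v_mean = 23.2 × 0.4183 = 9.704 m³/s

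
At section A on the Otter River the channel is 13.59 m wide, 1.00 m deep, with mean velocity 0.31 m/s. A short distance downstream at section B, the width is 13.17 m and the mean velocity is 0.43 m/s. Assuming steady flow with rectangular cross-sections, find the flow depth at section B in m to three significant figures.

0.744 m

Q = A₁V₁ = (13.59×1.00) × 0.31 = 4.213 m³/s
d₂ = Q/(b₂ V₂) = 4.213/(13.17×0.43) = 0.7439 m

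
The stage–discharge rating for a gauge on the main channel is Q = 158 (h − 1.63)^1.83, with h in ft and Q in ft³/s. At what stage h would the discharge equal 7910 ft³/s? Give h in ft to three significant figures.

h − h₀ = (Q/C)^(1/b) = (7910/158)^(1/1.83) = 8.486 ft
h = 1.63 + 8.486 = 10.12 ft

10.1 ft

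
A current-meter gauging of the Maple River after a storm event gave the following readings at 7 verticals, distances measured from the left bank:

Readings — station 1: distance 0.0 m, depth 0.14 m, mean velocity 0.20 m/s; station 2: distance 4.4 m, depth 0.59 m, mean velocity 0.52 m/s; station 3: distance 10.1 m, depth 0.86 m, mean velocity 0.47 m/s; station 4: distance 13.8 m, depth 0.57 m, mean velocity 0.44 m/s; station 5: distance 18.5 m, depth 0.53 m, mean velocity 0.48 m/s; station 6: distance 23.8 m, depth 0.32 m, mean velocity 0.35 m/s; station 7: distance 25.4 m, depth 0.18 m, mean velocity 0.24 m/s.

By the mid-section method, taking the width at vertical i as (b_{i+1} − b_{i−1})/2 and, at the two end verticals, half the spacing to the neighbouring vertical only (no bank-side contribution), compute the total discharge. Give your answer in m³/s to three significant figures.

6.26 m³/s

w_1 = (4.4 − 0.0)/2 = 2.2 m; q_1 = 0.20 × 0.14 × 2.2 = 0.06160 m³/s
w_2 = (10.1 − 0.0)/2 = 5.05 m; q_2 = 0.52 × 0.59 × 5.05 = 1.549 m³/s
w_3 = (13.8 − 4.4)/2 = 4.7 m; q_3 = 0.47 × 0.86 × 4.7 = 1.900 m³/s
w_4 = (18.5 − 10.1)/2 = 4.2 m; q_4 = 0.44 × 0.57 × 4.2 = 1.053 m³/s
w_5 = (23.8 − 13.8)/2 = 5 m; q_5 = 0.48 × 0.53 × 5 = 1.272 m³/s
w_6 = (25.4 − 18.5)/2 = 3.45 m; q_6 = 0.35 × 0.32 × 3.45 = 0.3864 m³/s
w_7 = (25.4 − 23.8)/2 = 0.8 m; q_7 = 0.24 × 0.18 × 0.8 = 0.03456 m³/s
Q = Σ qᵢ = 6.257 m³/s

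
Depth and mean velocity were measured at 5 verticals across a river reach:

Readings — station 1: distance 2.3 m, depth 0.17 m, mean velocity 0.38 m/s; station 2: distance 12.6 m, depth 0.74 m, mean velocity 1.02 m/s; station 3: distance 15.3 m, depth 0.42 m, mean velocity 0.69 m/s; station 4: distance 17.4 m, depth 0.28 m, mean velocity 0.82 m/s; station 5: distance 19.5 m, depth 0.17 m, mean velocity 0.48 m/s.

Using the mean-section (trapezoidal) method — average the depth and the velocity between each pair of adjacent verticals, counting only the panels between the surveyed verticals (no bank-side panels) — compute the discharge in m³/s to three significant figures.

Panel 1-2: Δb = 10.3 m, d̄ = (0.17+0.74)/2 = 0.455, v̄ = (0.38+1.02)/2 = 0.7 → q = 10.3×0.455×0.7 = 3.281 m³/s
Panel 2-3: Δb = 2.7 m, d̄ = (0.74+0.42)/2 = 0.58, v̄ = (1.02+0.69)/2 = 0.855 → q = 2.7×0.58×0.855 = 1.339 m³/s
Panel 3-4: Δb = 2.1 m, d̄ = (0.42+0.28)/2 = 0.35, v̄ = (0.69+0.82)/2 = 0.755 → q = 2.1×0.35×0.755 = 0.5549 m³/s
Panel 4-5: Δb = 2.1 m, d̄ = (0.28+0.17)/2 = 0.225, v̄ = (0.82+0.48)/2 = 0.65 → q = 2.1×0.225×0.65 = 0.3071 m³/s
Q = Σ q = 5.482 m³/s

5.48 m³/s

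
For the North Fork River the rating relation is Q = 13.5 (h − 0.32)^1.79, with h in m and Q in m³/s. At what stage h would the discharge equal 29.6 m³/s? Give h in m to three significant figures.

1.87 m

h − h₀ = (Q/C)^(1/b) = (29.6/13.5)^(1/1.79) = 1.551 m
h = 0.32 + 1.551 = 1.871 m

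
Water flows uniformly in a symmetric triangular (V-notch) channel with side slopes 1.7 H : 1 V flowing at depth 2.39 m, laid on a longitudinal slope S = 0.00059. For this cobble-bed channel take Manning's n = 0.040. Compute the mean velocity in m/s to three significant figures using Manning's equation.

A = z·y² = 1.7×2.39² = 9.711 m²
P = 2y√(1+z²) = 2×2.39×√(1+1.7²) = 9.428 m
R = A/P = 9.711/9.428 = 1.030 m
Q = (1/n)·A·R^(2/3)·S^(1/2) = (1/0.040) × 9.711 × 1.030^(2/3) × 0.00059^(1/2) = 6.014 m³/s
V = Q/A = 6.014/9.711 = 0.6193 m/s

0.619 m/s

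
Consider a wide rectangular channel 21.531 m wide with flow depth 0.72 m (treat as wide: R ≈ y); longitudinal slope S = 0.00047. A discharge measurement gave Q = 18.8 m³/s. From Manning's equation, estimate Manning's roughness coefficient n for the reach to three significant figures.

A = b·y = 21.531 × 0.72 = 15.50 m²
Wide channel: R ≈ y = 0.72 m
n = (1/Q)·A·R^(2/3)·S^(1/2) = (1/18.8) × 15.50 × 0.8033 × 0.02168 = 0.01436

0.0144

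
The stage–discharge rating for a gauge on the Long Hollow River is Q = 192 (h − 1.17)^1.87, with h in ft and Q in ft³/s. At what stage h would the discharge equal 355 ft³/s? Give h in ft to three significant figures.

2.56 ft

h − h₀ = (Q/C)^(1/b) = (355/192)^(1/1.87) = 1.389 ft
h = 1.17 + 1.389 = 2.559 ft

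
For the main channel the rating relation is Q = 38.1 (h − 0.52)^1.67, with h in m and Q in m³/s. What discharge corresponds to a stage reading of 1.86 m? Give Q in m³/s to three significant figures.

62.1 m³/s

Q = 38.1 × (1.86 − 0.52)^1.67 = 38.1 × 1.34^1.67 = 62.11 m³/s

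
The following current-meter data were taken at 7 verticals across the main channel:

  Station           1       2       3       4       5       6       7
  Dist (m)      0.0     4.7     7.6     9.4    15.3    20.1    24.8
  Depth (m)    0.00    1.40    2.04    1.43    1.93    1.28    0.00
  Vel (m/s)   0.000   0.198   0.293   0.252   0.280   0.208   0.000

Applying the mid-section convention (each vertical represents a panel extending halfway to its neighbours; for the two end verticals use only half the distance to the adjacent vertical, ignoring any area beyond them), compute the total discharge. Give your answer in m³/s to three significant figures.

8.00 m³/s

w_2 = (7.6 − 0.0)/2 = 3.8 m; q_2 = 0.198 × 1.40 × 3.8 = 1.053 m³/s
w_3 = (9.4 − 4.7)/2 = 2.35 m; q_3 = 0.293 × 2.04 × 2.35 = 1.405 m³/s
w_4 = (15.3 − 7.6)/2 = 3.85 m; q_4 = 0.252 × 1.43 × 3.85 = 1.387 m³/s
w_5 = (20.1 − 9.4)/2 = 5.35 m; q_5 = 0.280 × 1.93 × 5.35 = 2.891 m³/s
w_6 = (24.8 − 15.3)/2 = 4.75 m; q_6 = 0.208 × 1.28 × 4.75 = 1.265 m³/s
Stations 1, 7 contribute zero (depth or velocity is 0).
Q = Σ qᵢ = 8.001 m³/s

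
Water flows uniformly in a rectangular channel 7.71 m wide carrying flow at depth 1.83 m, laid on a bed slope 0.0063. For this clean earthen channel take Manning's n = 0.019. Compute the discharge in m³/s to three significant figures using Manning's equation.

A = b·y = 7.71 × 1.83 = 14.11 m²
P = b + 2y = 7.71 + 2×1.83 = 11.37 m
R = A/P = 14.11/11.37 = 1.241 m
Q = (1/n)·A·R^(2/3)·S^(1/2) = (1/0.019) × 14.11 × 1.241^(2/3) × 0.0063^(1/2) = 68.06 m³/s

68.1 m³/s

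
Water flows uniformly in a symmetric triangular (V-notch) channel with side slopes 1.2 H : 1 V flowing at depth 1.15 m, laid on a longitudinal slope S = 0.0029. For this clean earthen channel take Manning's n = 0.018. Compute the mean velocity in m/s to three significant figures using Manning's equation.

1.74 m/s

A = z·y² = 1.2×1.15² = 1.587 m²
P = 2y√(1+z²) = 2×1.15×√(1+1.2²) = 3.593 m
R = A/P = 1.587/3.593 = 0.4417 m
Q = (1/n)·A·R^(2/3)·S^(1/2) = (1/0.018) × 1.587 × 0.4417^(2/3) × 0.0029^(1/2) = 2.754 m³/s
V = Q/A = 2.754/1.587 = 1.735 m/s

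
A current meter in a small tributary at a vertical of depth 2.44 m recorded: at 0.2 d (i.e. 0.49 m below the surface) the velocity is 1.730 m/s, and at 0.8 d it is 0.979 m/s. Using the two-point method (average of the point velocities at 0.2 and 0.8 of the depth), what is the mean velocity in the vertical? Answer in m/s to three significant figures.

1.35 m/s

v̄ = (1.730 + 0.979) / 2 = 1.355 m/s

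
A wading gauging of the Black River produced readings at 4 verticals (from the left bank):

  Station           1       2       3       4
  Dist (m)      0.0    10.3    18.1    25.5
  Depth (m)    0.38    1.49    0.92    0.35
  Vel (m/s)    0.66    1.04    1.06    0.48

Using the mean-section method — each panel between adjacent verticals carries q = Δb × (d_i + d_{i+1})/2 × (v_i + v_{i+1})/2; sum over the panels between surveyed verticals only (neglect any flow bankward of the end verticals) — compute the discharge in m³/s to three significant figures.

21.7 m³/s

Panel 1-2: Δb = 10.3 m, d̄ = (0.38+1.49)/2 = 0.935, v̄ = (0.66+1.04)/2 = 0.85 → q = 10.3×0.935×0.85 = 8.186 m³/s
Panel 2-3: Δb = 7.8 m, d̄ = (1.49+0.92)/2 = 1.205, v̄ = (1.04+1.06)/2 = 1.05 → q = 7.8×1.205×1.05 = 9.869 m³/s
Panel 3-4: Δb = 7.4 m, d̄ = (0.92+0.35)/2 = 0.635, v̄ = (1.06+0.48)/2 = 0.77 → q = 7.4×0.635×0.77 = 3.618 m³/s
Q = Σ q = 21.67 m³/s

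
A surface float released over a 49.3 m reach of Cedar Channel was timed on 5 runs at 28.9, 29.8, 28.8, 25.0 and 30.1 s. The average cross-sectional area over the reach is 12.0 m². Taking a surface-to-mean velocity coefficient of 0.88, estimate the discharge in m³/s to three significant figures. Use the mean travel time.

t̄ = (28.9 + 29.8 + 28.8 + 25.0 + 30.1) / 5 = 28.52 s
v_surface = L / t̄ = 49.3 / 28.52 = 1.729 m/s
v_mean = 0.88 × 1.729 = 1.521 m/s
Q = A × v_mean = 12.0 × 1.521 = 18.25 m³/s

18.3 m³/s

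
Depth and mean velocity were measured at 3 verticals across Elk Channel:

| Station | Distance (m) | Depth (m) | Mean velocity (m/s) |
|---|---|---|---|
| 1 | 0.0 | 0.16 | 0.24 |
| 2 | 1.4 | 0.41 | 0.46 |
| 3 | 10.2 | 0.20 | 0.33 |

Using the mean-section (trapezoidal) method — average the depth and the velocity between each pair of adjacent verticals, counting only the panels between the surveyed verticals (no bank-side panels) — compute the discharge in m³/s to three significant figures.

Panel 1-2: Δb = 1.4 m, d̄ = (0.16+0.41)/2 = 0.285, v̄ = (0.24+0.46)/2 = 0.35 → q = 1.4×0.285×0.35 = 0.1397 m³/s
Panel 2-3: Δb = 8.8 m, d̄ = (0.41+0.20)/2 = 0.305, v̄ = (0.46+0.33)/2 = 0.395 → q = 8.8×0.305×0.395 = 1.060 m³/s
Q = Σ q = 1.200 m³/s

1.20 m³/s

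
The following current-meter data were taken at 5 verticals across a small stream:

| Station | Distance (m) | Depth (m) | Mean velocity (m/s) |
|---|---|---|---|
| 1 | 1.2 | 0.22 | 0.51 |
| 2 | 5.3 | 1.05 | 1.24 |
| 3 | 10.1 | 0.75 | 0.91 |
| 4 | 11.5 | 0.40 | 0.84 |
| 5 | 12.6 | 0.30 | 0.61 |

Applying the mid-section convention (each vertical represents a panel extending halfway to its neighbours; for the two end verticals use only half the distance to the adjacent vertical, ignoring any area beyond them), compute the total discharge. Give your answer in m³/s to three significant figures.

w_1 = (5.3 − 1.2)/2 = 2.05 m; q_1 = 0.51 × 0.22 × 2.05 = 0.2300 m³/s
w_2 = (10.1 − 1.2)/2 = 4.45 m; q_2 = 1.24 × 1.05 × 4.45 = 5.794 m³/s
w_3 = (11.5 − 5.3)/2 = 3.1 m; q_3 = 0.91 × 0.75 × 3.1 = 2.116 m³/s
w_4 = (12.6 − 10.1)/2 = 1.25 m; q_4 = 0.84 × 0.40 × 1.25 = 0.4200 m³/s
w_5 = (12.6 − 11.5)/2 = 0.55 m; q_5 = 0.61 × 0.30 × 0.55 = 0.1007 m³/s
Q = Σ qᵢ = 8.660 m³/s

8.66 m³/s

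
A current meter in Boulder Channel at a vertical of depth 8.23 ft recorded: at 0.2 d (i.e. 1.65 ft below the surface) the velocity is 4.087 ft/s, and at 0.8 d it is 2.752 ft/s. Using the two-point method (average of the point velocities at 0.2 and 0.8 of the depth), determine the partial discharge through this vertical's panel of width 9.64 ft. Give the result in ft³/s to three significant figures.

v̄ = (4.087 + 2.752) / 2 = 3.420 ft/s
q = v̄ × d × w = 3.420 × 8.23 × 9.64 = 271.3 ft³/s

271 ft³/s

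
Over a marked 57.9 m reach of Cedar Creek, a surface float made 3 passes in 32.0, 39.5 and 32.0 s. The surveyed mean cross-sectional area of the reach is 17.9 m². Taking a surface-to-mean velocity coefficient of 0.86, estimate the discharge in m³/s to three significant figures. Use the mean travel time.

t̄ = (32.0 + 39.5 + 32.0) / 3 = 34.5 s
v_surface = L / t̄ = 57.9 / 34.5 = 1.678 m/s
v_mean = 0.86 × 1.678 = 1.443 m/s
Q = A × v_mean = 17.9 × 1.443 = 25.84 m³/s

25.8 m³/s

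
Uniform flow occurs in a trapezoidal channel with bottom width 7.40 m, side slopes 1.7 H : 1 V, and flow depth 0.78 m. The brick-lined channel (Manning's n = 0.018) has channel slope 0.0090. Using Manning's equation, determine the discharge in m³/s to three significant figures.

26.9 m³/s

A = (b + z·y)·y = (7.40 + 1.7×0.78)×0.78 = 6.806 m²
P = b + 2y√(1+z²) = 7.40 + 2×0.78×√(1+1.7²) = 10.48 m
R = A/P = 6.806/10.48 = 0.6497 m
Q = (1/n)·A·R^(2/3)·S^(1/2) = (1/0.018) × 6.806 × 0.6497^(2/3) × 0.0090^(1/2) = 26.91 m³/s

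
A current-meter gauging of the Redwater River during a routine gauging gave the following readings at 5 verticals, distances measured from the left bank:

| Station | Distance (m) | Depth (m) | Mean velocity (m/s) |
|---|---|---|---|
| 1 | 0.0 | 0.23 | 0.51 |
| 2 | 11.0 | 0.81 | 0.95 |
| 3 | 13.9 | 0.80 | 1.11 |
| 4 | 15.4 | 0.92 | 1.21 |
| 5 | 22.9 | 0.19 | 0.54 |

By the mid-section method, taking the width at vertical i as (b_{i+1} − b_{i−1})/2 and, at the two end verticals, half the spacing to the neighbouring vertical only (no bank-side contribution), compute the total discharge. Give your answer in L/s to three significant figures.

13300 L/s

w_1 = (11.0 − 0.0)/2 = 5.5 m; q_1 = 0.51 × 0.23 × 5.5 = 0.6452 m³/s
w_2 = (13.9 − 0.0)/2 = 6.95 m; q_2 = 0.95 × 0.81 × 6.95 = 5.348 m³/s
w_3 = (15.4 − 11.0)/2 = 2.2 m; q_3 = 1.11 × 0.80 × 2.2 = 1.954 m³/s
w_4 = (22.9 − 13.9)/2 = 4.5 m; q_4 = 1.21 × 0.92 × 4.5 = 5.009 m³/s
w_5 = (22.9 − 15.4)/2 = 3.75 m; q_5 = 0.54 × 0.19 × 3.75 = 0.3848 m³/s
Q = Σ qᵢ = 13.34 m³/s
= 13.34 × 1000 = 13340 L/s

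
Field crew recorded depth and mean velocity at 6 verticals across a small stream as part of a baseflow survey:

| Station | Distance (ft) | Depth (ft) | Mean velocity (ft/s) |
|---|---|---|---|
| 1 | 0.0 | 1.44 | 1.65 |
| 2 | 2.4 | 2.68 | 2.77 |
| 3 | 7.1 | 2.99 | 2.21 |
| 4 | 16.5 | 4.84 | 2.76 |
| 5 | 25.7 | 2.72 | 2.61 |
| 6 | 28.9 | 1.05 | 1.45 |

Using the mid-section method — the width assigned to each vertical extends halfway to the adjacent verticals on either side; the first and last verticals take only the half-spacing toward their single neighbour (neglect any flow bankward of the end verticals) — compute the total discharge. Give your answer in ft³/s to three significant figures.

w_1 = (2.4 − 0.0)/2 = 1.2 ft; q_1 = 1.65 × 1.44 × 1.2 = 2.851 ft³/s
w_2 = (7.1 − 0.0)/2 = 3.55 ft; q_2 = 2.77 × 2.68 × 3.55 = 26.35 ft³/s
w_3 = (16.5 − 2.4)/2 = 7.05 ft; q_3 = 2.21 × 2.99 × 7.05 = 46.59 ft³/s
w_4 = (25.7 − 7.1)/2 = 9.3 ft; q_4 = 2.76 × 4.84 × 9.3 = 124.2 ft³/s
w_5 = (28.9 − 16.5)/2 = 6.2 ft; q_5 = 2.61 × 2.72 × 6.2 = 44.02 ft³/s
w_6 = (28.9 − 25.7)/2 = 1.6 ft; q_6 = 1.45 × 1.05 × 1.6 = 2.436 ft³/s
Q = Σ qᵢ = 246.5 ft³/s

246 ft³/s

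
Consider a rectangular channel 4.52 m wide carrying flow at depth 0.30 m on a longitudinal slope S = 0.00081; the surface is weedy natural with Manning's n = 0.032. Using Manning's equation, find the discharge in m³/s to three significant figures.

A = b·y = 4.52 × 0.30 = 1.356 m²
P = b + 2y = 4.52 + 2×0.30 = 5.120 m
R = A/P = 1.356/5.120 = 0.2648 m
Q = (1/n)·A·R^(2/3)·S^(1/2) = (1/0.032) × 1.356 × 0.2648^(2/3) × 0.00081^(1/2) = 0.4974 m³/s

0.497 m³/s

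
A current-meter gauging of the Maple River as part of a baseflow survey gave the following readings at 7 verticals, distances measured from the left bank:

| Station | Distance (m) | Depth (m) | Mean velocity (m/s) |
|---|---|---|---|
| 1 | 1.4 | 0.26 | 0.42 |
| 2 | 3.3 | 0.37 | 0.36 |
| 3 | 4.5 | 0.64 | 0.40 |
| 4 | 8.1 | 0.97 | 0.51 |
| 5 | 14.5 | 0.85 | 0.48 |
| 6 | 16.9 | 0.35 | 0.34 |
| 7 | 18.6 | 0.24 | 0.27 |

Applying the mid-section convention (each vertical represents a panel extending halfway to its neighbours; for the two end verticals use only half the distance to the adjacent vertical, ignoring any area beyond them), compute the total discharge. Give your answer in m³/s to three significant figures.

w_1 = (3.3 − 1.4)/2 = 0.95 m; q_1 = 0.42 × 0.26 × 0.95 = 0.1037 m³/s
w_2 = (4.5 − 1.4)/2 = 1.55 m; q_2 = 0.36 × 0.37 × 1.55 = 0.2065 m³/s
w_3 = (8.1 − 3.3)/2 = 2.4 m; q_3 = 0.40 × 0.64 × 2.4 = 0.6144 m³/s
w_4 = (14.5 − 4.5)/2 = 5 m; q_4 = 0.51 × 0.97 × 5 = 2.474 m³/s
w_5 = (16.9 − 8.1)/2 = 4.4 m; q_5 = 0.48 × 0.85 × 4.4 = 1.795 m³/s
w_6 = (18.6 − 14.5)/2 = 2.05 m; q_6 = 0.34 × 0.35 × 2.05 = 0.2440 m³/s
w_7 = (18.6 − 16.9)/2 = 0.85 m; q_7 = 0.27 × 0.24 × 0.85 = 0.05508 m³/s
Q = Σ qᵢ = 5.492 m³/s

5.49 m³/s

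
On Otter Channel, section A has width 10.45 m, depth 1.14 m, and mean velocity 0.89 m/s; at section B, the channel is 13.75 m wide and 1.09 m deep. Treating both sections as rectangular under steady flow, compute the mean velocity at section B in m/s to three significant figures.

Q = A₁V₁ = (10.45×1.14) × 0.89 = 10.60 m³/s
A₂ = 13.75 × 1.09 = 14.99 m²
V₂ = Q/A₂ = 10.60/14.99 = 0.7074 m/s

0.707 m/s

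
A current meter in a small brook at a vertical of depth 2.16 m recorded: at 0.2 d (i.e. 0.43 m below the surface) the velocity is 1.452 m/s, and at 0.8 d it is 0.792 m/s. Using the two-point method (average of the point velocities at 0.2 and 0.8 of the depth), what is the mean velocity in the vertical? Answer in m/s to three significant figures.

v̄ = (1.452 + 0.792) / 2 = 1.122 m/s

1.12 m/s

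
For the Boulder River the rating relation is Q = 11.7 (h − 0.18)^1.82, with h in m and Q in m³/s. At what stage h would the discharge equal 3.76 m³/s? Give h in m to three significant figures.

0.716 m

h − h₀ = (Q/C)^(1/b) = (3.76/11.7)^(1/1.82) = 0.5359 m
h = 0.18 + 0.5359 = 0.7159 m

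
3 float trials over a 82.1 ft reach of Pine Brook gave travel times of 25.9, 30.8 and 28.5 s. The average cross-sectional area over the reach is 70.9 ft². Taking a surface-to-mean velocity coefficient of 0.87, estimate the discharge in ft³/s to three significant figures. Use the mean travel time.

t̄ = (25.9 + 30.8 + 28.5) / 3 = 28.4 s
v_surface = L / t̄ = 82.1 / 28.4 = 2.891 ft/s
v_mean = 0.87 × 2.891 = 2.515 ft/s
Q = A × v_mean = 70.9 × 2.515 = 178.3 ft³/s

178 ft³/s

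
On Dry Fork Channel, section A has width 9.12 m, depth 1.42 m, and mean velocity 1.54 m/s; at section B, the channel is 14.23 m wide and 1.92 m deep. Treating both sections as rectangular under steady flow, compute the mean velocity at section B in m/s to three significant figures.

Q = A₁V₁ = (9.12×1.42) × 1.54 = 19.94 m³/s
A₂ = 14.23 × 1.92 = 27.32 m²
V₂ = Q/A₂ = 19.94/27.32 = 0.7300 m/s

0.730 m/s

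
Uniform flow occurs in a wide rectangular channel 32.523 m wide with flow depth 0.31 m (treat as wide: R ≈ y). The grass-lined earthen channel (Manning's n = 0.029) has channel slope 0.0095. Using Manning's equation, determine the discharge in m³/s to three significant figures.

15.5 m³/s

A = b·y = 32.523 × 0.31 = 10.08 m²
Wide channel: R ≈ y = 0.31 m
Q = (1/n)·A·R^(2/3)·S^(1/2) = (1/0.029) × 10.08 × 0.3100^(2/3) × 0.0095^(1/2) = 15.52 m³/s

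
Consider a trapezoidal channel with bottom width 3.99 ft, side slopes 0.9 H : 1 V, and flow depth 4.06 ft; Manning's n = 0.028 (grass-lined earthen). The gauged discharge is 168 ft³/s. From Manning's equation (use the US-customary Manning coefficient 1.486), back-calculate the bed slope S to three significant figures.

A = (b + z·y)·y = (3.99 + 0.9×4.06)×4.06 = 31.03 ft²
P = b + 2y√(1+z²) = 3.99 + 2×4.06×√(1+0.9²) = 14.91 ft
R = A/P = 31.03/14.91 = 2.081 ft
S = (Q·n / (1.486·A·R^(2/3)))² = (168×0.028 / (1.486×31.03×1.630))² = 0.003916

0.00392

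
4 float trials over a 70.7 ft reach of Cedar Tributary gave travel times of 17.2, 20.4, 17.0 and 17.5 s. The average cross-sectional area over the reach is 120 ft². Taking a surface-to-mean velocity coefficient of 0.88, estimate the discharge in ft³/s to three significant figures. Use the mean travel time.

414 ft³/s

t̄ = (17.2 + 20.4 + 17.0 + 17.5) / 4 = 18.025 s
v_surface = L / t̄ = 70.7 / 18.025 = 3.922 ft/s
v_mean = 0.88 × 3.922 = 3.452 ft/s
Q = A × v_mean = 120 × 3.452 = 414.2 ft³/s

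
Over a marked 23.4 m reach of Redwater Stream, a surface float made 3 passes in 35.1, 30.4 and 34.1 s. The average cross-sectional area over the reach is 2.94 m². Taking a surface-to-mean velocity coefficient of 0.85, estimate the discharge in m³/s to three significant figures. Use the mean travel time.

1.76 m³/s

t̄ = (35.1 + 30.4 + 34.1) / 3 = 33.2 s
v_surface = L / t̄ = 23.4 / 33.2 = 0.7048 m/s
v_mean = 0.85 × 0.7048 = 0.5991 m/s
Q = A × v_mean = 2.94 × 0.5991 = 1.761 m³/s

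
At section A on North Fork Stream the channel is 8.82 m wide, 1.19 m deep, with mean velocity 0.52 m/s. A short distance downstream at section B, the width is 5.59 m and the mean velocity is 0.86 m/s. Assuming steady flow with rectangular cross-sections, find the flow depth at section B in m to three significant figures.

1.14 m

Q = A₁V₁ = (8.82×1.19) × 0.52 = 5.458 m³/s
d₂ = Q/(b₂ V₂) = 5.458/(5.59×0.86) = 1.135 m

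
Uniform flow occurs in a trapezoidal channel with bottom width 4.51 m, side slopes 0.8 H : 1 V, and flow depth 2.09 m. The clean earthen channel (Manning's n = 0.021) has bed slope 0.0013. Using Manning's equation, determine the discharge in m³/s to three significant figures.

26.6 m³/s

A = (b + z·y)·y = (4.51 + 0.8×2.09)×2.09 = 12.92 m²
P = b + 2y√(1+z²) = 4.51 + 2×2.09×√(1+0.8²) = 9.863 m
R = A/P = 12.92/9.863 = 1.310 m
Q = (1/n)·A·R^(2/3)·S^(1/2) = (1/0.021) × 12.92 × 1.310^(2/3) × 0.0013^(1/2) = 26.56 m³/s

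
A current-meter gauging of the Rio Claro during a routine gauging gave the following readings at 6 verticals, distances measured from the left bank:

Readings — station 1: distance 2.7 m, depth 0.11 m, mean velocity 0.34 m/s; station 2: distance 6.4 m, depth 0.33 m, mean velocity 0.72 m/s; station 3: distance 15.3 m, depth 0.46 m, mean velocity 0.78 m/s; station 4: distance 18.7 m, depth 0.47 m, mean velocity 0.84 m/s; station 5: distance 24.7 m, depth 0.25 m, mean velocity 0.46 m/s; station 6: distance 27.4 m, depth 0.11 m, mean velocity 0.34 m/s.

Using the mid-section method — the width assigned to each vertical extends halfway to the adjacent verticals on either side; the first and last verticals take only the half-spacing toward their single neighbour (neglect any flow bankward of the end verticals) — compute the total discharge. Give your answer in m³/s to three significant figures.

w_1 = (6.4 − 2.7)/2 = 1.85 m; q_1 = 0.34 × 0.11 × 1.85 = 0.06919 m³/s
w_2 = (15.3 − 2.7)/2 = 6.3 m; q_2 = 0.72 × 0.33 × 6.3 = 1.497 m³/s
w_3 = (18.7 − 6.4)/2 = 6.15 m; q_3 = 0.78 × 0.46 × 6.15 = 2.207 m³/s
w_4 = (24.7 − 15.3)/2 = 4.7 m; q_4 = 0.84 × 0.47 × 4.7 = 1.856 m³/s
w_5 = (27.4 − 18.7)/2 = 4.35 m; q_5 = 0.46 × 0.25 × 4.35 = 0.5003 m³/s
w_6 = (27.4 − 24.7)/2 = 1.35 m; q_6 = 0.34 × 0.11 × 1.35 = 0.05049 m³/s
Q = Σ qᵢ = 6.179 m³/s

6.18 m³/s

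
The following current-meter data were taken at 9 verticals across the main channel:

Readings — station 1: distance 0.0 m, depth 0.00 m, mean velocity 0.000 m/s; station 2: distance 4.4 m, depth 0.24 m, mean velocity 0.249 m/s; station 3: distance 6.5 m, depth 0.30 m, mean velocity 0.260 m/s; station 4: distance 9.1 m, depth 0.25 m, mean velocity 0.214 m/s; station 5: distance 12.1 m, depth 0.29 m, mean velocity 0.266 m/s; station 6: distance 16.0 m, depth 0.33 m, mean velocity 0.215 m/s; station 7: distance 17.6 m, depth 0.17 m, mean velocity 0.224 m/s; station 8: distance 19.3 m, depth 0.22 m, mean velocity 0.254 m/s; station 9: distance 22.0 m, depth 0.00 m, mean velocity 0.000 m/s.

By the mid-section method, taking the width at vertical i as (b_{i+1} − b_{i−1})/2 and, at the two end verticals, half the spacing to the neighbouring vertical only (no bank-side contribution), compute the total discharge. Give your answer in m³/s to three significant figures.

w_2 = (6.5 − 0.0)/2 = 3.25 m; q_2 = 0.249 × 0.24 × 3.25 = 0.1942 m³/s
w_3 = (9.1 − 4.4)/2 = 2.35 m; q_3 = 0.260 × 0.30 × 2.35 = 0.1833 m³/s
w_4 = (12.1 − 6.5)/2 = 2.8 m; q_4 = 0.214 × 0.25 × 2.8 = 0.1498 m³/s
w_5 = (16.0 − 9.1)/2 = 3.45 m; q_5 = 0.266 × 0.29 × 3.45 = 0.2661 m³/s
w_6 = (17.6 − 12.1)/2 = 2.75 m; q_6 = 0.215 × 0.33 × 2.75 = 0.1951 m³/s
w_7 = (19.3 − 16.0)/2 = 1.65 m; q_7 = 0.224 × 0.17 × 1.65 = 0.06283 m³/s
w_8 = (22.0 − 17.6)/2 = 2.2 m; q_8 = 0.254 × 0.22 × 2.2 = 0.1229 m³/s
Stations 1, 9 contribute zero (depth or velocity is 0).
Q = Σ qᵢ = 1.174 m³/s

1.17 m³/s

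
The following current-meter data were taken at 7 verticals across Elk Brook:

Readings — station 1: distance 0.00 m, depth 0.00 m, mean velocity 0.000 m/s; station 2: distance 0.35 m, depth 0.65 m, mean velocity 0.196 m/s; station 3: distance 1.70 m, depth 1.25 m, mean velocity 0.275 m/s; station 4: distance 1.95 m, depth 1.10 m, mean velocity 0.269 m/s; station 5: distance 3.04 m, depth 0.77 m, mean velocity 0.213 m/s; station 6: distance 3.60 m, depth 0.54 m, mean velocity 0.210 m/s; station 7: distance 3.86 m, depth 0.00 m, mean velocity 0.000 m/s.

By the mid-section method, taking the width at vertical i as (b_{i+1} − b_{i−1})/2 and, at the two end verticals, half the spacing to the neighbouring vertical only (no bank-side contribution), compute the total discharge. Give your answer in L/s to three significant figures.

w_2 = (1.70 − 0.00)/2 = 0.85 m; q_2 = 0.196 × 0.65 × 0.85 = 0.1083 m³/s
w_3 = (1.95 − 0.35)/2 = 0.8 m; q_3 = 0.275 × 1.25 × 0.8 = 0.2750 m³/s
w_4 = (3.04 − 1.70)/2 = 0.67 m; q_4 = 0.269 × 1.10 × 0.67 = 0.1983 m³/s
w_5 = (3.60 − 1.95)/2 = 0.825 m; q_5 = 0.213 × 0.77 × 0.825 = 0.1353 m³/s
w_6 = (3.86 − 3.04)/2 = 0.41 m; q_6 = 0.210 × 0.54 × 0.41 = 0.04649 m³/s
Stations 1, 7 contribute zero (depth or velocity is 0).
Q = Σ qᵢ = 0.7633 m³/s
= 0.7633 × 1000 = 763.3 L/s

763 L/s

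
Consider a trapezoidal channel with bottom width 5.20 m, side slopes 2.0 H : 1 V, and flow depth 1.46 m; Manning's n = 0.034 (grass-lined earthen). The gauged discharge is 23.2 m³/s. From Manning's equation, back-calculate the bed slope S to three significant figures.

A = (b + z·y)·y = (5.20 + 2.0×1.46)×1.46 = 11.86 m²
P = b + 2y√(1+z²) = 5.20 + 2×1.46×√(1+2.0²) = 11.73 m
R = A/P = 11.86/11.73 = 1.011 m
S = (Q·n / (1·A·R^(2/3)))² = (23.2×0.034 / (1×11.86×1.007))² = 0.004365

0.00436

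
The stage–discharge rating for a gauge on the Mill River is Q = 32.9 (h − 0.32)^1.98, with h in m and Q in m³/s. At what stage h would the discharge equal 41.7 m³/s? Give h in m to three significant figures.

h − h₀ = (Q/C)^(1/b) = (41.7/32.9)^(1/1.98) = 1.127 m
h = 0.32 + 1.127 = 1.447 m

1.45 m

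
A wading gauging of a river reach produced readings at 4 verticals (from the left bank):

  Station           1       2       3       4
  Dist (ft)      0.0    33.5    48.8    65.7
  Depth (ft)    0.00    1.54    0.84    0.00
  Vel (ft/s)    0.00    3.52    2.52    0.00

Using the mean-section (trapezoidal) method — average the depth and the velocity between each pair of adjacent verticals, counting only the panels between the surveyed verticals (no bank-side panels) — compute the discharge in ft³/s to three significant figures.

109 ft³/s

Panel 1-2: Δb = 33.5 ft, d̄ = (0.00+1.54)/2 = 0.77, v̄ = (0.00+3.52)/2 = 1.76 → q = 33.5×0.77×1.76 = 45.40 ft³/s
Panel 2-3: Δb = 15.3 ft, d̄ = (1.54+0.84)/2 = 1.19, v̄ = (3.52+2.52)/2 = 3.02 → q = 15.3×1.19×3.02 = 54.99 ft³/s
Panel 3-4: Δb = 16.9 ft, d̄ = (0.84+0.00)/2 = 0.42, v̄ = (2.52+0.00)/2 = 1.26 → q = 16.9×0.42×1.26 = 8.943 ft³/s
Q = Σ q = 109.3 ft³/s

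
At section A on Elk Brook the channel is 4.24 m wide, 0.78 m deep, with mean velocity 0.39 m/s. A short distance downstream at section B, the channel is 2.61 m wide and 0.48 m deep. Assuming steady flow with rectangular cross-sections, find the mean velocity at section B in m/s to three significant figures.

Q = A₁V₁ = (4.24×0.78) × 0.39 = 1.290 m³/s
A₂ = 2.61 × 0.48 = 1.253 m²
V₂ = Q/A₂ = 1.290/1.253 = 1.030 m/s

1.03 m/s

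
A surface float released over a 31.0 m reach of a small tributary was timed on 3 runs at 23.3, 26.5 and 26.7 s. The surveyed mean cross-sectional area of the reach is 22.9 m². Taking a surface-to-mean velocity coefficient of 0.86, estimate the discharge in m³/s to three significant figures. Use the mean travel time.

t̄ = (23.3 + 26.5 + 26.7) / 3 = 25.5 s
v_surface = L / t̄ = 31.0 / 25.5 = 1.216 m/s
v_mean = 0.86 × 1.216 = 1.045 m/s
Q = A × v_mean = 22.9 × 1.045 = 23.94 m³/s

23.9 m³/s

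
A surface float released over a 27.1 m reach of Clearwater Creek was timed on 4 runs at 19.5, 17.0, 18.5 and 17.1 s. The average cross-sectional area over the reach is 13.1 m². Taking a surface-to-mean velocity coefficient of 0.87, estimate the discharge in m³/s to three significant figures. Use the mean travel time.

17.1 m³/s

t̄ = (19.5 + 17.0 + 18.5 + 17.1) / 4 = 18.025 s
v_surface = L / t̄ = 27.1 / 18.025 = 1.503 m/s
v_mean = 0.87 × 1.503 = 1.308 m/s
Q = A × v_mean = 13.1 × 1.308 = 17.14 m³/s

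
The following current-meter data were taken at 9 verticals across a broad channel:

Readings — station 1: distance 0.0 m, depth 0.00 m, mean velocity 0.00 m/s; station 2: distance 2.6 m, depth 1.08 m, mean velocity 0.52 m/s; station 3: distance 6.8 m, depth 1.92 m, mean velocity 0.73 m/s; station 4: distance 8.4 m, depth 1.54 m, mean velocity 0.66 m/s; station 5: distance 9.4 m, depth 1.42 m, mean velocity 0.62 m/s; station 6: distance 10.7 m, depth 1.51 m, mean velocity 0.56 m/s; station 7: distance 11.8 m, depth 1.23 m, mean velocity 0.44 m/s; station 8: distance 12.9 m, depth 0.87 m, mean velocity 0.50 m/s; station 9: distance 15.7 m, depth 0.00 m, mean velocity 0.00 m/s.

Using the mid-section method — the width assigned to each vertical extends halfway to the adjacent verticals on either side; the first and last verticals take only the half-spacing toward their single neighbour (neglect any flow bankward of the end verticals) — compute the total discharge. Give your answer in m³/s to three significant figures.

w_2 = (6.8 − 0.0)/2 = 3.4 m; q_2 = 0.52 × 1.08 × 3.4 = 1.909 m³/s
w_3 = (8.4 − 2.6)/2 = 2.9 m; q_3 = 0.73 × 1.92 × 2.9 = 4.065 m³/s
w_4 = (9.4 − 6.8)/2 = 1.3 m; q_4 = 0.66 × 1.54 × 1.3 = 1.321 m³/s
w_5 = (10.7 − 8.4)/2 = 1.15 m; q_5 = 0.62 × 1.42 × 1.15 = 1.012 m³/s
w_6 = (11.8 − 9.4)/2 = 1.2 m; q_6 = 0.56 × 1.51 × 1.2 = 1.015 m³/s
w_7 = (12.9 − 10.7)/2 = 1.1 m; q_7 = 0.44 × 1.23 × 1.1 = 0.5953 m³/s
w_8 = (15.7 − 11.8)/2 = 1.95 m; q_8 = 0.50 × 0.87 × 1.95 = 0.8483 m³/s
Stations 1, 9 contribute zero (depth or velocity is 0).
Q = Σ qᵢ = 10.77 m³/s

10.8 m³/s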